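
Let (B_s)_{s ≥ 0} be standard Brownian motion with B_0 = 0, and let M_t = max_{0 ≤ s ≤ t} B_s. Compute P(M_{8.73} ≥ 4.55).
P(M_{8.73} ≥ 4.55) = 2·P(B_{8.73} ≥ 4.55) = 2(1 − Φ(4.55/√8.73)) ≈ 0.1236

By the reflection principle for Brownian motion, P(M_t ≥ a) = 2 · P(B_t ≥ a) for a ≥ 0. Since B_t ~ N(0, t), P(B_t ≥ 4.55) = 1 − Φ(4.55/√t) = 1 − Φ(4.55/√8.73) = 1 − Φ(1.5399). So
  P(M_{8.73} ≥ 4.55) = 2(1 − Φ(1.5399)) ≈ 0.1236.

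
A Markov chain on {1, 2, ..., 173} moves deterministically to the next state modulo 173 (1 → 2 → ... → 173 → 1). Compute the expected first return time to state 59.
E[T_59 | X_0 = 59] = 173

The chain cycles deterministically, so starting at state 59 it returns in exactly 173 steps. Equivalently, the stationary distribution is uniform π_j = 1/173 for every state j, so by Kac's formula E[T_59] = 1/π_59 = 173.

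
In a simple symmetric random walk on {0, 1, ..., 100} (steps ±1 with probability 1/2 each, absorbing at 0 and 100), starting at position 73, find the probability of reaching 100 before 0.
P(hit 100 before 0) = 73/100

Let u_k = P(hit 100 before 0 | start at k). Then u_0 = 0, u_100 = 1, and u_k = u_{k-1}/2 + u_{k+1}/2 for 1 ≤ k ≤ 99. This harmonic recurrence is solved by u_k = k/100, giving u_73 = 73/100.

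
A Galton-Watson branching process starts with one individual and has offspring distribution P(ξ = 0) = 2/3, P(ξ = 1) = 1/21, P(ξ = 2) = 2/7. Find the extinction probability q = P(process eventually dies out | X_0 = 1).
q = 1

Mean offspring μ = 0·2/3 + 1·1/21 + 2·2/7 = 13/21 ≤ 1. For μ ≤ 1 with offspring not concentrated at 1, the Galton-Watson process goes extinct almost surely, so q = 1.
(Algebraic check: The pgf is f(s) = 2/3 + 1/21·s + 2/7·s². The extinction probability q is the smallest fixed point of f in [0, 1]. Setting s = f(s):
  2/7·s² + (1/21 − 1)·s + 2/3 = 0
  2/7·s² − (2/3 + 2/7)·s + 2/3 = 0
which factors as (s − 1)·(2/7·s − 2/3) = 0, giving roots s = 1 and s = (2/3)/(2/7) = 7/3. Since 7/3 ≥ 1, the smallest root in [0, 1] is s = 1.)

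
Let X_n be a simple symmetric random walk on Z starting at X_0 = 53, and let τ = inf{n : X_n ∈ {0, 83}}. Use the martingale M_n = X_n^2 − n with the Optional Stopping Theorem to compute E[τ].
E[τ] = 1590

M_n = X_n^2 − n is a martingale (since E[X_{n+1}^2 | F_n] = X_n^2 + 1). By OST (τ has finite mean in a bounded region), E[M_τ] = E[M_0] = X_0^2 − 0 = 53^2 = 2809. Also E[M_τ] = E[X_τ^2] − E[τ]. The walk exits at 0 or 83, with P(hit 83 first) = 53/83, so E[X_τ^2] = 83^2 · 53/83 + 0 = 4399. Thus E[τ] = E[X_τ^2] − E[M_τ] = 4399 − 2809 = 1590 = 53(83 − 53) = 1590.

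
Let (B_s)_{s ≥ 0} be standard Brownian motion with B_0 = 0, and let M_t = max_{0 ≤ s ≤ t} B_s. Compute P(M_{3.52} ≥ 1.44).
P(M_{3.52} ≥ 1.44) = 2·P(B_{3.52} ≥ 1.44) = 2(1 − Φ(1.44/√3.52)) ≈ 0.4428

By the reflection principle for Brownian motion, P(M_t ≥ a) = 2 · P(B_t ≥ a) for a ≥ 0. Since B_t ~ N(0, t), P(B_t ≥ 1.44) = 1 − Φ(1.44/√t) = 1 − Φ(1.44/√3.52) = 1 − Φ(0.7675). So
  P(M_{3.52} ≥ 1.44) = 2(1 − Φ(0.7675)) ≈ 0.4428.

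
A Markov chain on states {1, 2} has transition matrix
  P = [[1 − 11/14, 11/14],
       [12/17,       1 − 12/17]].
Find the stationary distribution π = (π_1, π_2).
π_1 = 168/355, π_2 = 187/355

Solve πP = π with π_1 + π_2 = 1. From πP = π: π_1 · (1 − 11/14) + π_2 · 12/17 = π_1 ⇒ π_2 · 12/17 = π_1 · 11/14 ⇒ π_2/π_1 = (11/14)/(12/17) = 187/168. Together with π_1 + π_2 = 1:
  π_1 = (12/17)/(11/14 + 12/17) = (12/17)/(355/238) = 168/355,
  π_2 = (11/14)/(11/14 + 12/17) = (11/14)/(355/238) = 187/355.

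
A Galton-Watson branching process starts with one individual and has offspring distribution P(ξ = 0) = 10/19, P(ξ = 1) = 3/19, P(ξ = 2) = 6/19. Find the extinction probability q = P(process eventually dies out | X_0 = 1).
q = 1

Mean offspring μ = 0·10/19 + 1·3/19 + 2·6/19 = 15/19 ≤ 1. For μ ≤ 1 with offspring not concentrated at 1, the Galton-Watson process goes extinct almost surely, so q = 1.
(Algebraic check: The pgf is f(s) = 10/19 + 3/19·s + 6/19·s². The extinction probability q is the smallest fixed point of f in [0, 1]. Setting s = f(s):
  6/19·s² + (3/19 − 1)·s + 10/19 = 0
  6/19·s² − (10/19 + 6/19)·s + 10/19 = 0
which factors as (s − 1)·(6/19·s − 10/19) = 0, giving roots s = 1 and s = (10/19)/(6/19) = 5/3. Since 5/3 ≥ 1, the smallest root in [0, 1] is s = 1.)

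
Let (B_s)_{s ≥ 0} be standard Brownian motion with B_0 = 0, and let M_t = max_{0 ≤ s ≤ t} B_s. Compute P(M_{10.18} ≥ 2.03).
P(M_{10.18} ≥ 2.03) = 2·P(B_{10.18} ≥ 2.03) = 2(1 − Φ(2.03/√10.18)) ≈ 0.5246

By the reflection principle for Brownian motion, P(M_t ≥ a) = 2 · P(B_t ≥ a) for a ≥ 0. Since B_t ~ N(0, t), P(B_t ≥ 2.03) = 1 − Φ(2.03/√t) = 1 − Φ(2.03/√10.18) = 1 − Φ(0.6362). So
  P(M_{10.18} ≥ 2.03) = 2(1 − Φ(0.6362)) ≈ 0.5246.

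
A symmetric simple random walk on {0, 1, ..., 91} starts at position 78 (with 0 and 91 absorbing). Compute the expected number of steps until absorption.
E[τ | X_0 = 78] = 1014

Let v_k = E[τ | X_0 = k]. Boundary: v_0 = v_91 = 0. Recurrence: v_k = 1 + (v_{k-1} + v_{k+1})/2 for 1 ≤ k ≤ 90. The particular solution to v_k − (v_{k-1} + v_{k+1})/2 = 1 is v_k = −k^2. Adding homogeneous solution A + B k and matching boundaries gives v_k = k (91 − k). Substituting k = 78: v_78 = 78 · 13 = 1014.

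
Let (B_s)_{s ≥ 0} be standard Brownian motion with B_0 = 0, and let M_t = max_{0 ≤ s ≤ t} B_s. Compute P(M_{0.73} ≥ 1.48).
P(M_{0.73} ≥ 1.48) = 2·P(B_{0.73} ≥ 1.48) = 2(1 − Φ(1.48/√0.73)) ≈ 0.0832

By the reflection principle for Brownian motion, P(M_t ≥ a) = 2 · P(B_t ≥ a) for a ≥ 0. Since B_t ~ N(0, t), P(B_t ≥ 1.48) = 1 − Φ(1.48/√t) = 1 − Φ(1.48/√0.73) = 1 − Φ(1.7322). So
  P(M_{0.73} ≥ 1.48) = 2(1 − Φ(1.7322)) ≈ 0.0832.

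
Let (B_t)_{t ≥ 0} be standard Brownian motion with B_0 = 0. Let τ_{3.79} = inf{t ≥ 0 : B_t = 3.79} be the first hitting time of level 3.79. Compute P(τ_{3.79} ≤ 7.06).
P(τ_{3.79} ≤ 7.06) = 2(1 − Φ(3.79/√7.06)) = 2(1 − Φ(1.4264)) ≈ 0.1538

By the reflection principle for standard BM, P(τ_b ≤ t) = 2 · P(B_t ≥ b). Since B_t ~ N(0, t), P(B_t ≥ 3.79) = 1 − Φ(3.79/√t) = 1 − Φ(3.79/√7.06) = 1 − Φ(1.4264) ≈ 0.07688. Doubling: P(τ_{3.79} ≤ 7.06) ≈ 2 · 0.07688 = 0.15376 ≈ 0.1538.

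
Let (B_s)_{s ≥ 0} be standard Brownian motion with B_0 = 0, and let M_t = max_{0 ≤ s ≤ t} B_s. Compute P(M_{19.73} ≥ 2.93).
P(M_{19.73} ≥ 2.93) = 2·P(B_{19.73} ≥ 2.93) = 2(1 − Φ(2.93/√19.73)) ≈ 0.5095

By the reflection principle for Brownian motion, P(M_t ≥ a) = 2 · P(B_t ≥ a) for a ≥ 0. Since B_t ~ N(0, t), P(B_t ≥ 2.93) = 1 − Φ(2.93/√t) = 1 − Φ(2.93/√19.73) = 1 − Φ(0.6596). So
  P(M_{19.73} ≥ 2.93) = 2(1 − Φ(0.6596)) ≈ 0.5095.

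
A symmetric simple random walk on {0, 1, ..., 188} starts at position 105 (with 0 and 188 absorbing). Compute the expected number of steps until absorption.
E[τ | X_0 = 105] = 8715

Let v_k = E[τ | X_0 = k]. Boundary: v_0 = v_188 = 0. Recurrence: v_k = 1 + (v_{k-1} + v_{k+1})/2 for 1 ≤ k ≤ 187. The particular solution to v_k − (v_{k-1} + v_{k+1})/2 = 1 is v_k = −k^2. Adding homogeneous solution A + B k and matching boundaries gives v_k = k (188 − k). Substituting k = 105: v_105 = 105 · 83 = 8715.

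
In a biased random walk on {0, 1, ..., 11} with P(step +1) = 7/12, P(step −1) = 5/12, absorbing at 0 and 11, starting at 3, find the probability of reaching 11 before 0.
P(hit 11 before 0) = (1 − (5/7)^3) / (1 − (5/7)^11) = 628363309/964249309

Let u_k denote P(reach 11 before 0 | start at k). Boundary: u_0 = 0, u_11 = 1. Recurrence: u_k = 7/12·u_{k+1} + 5/12·u_{k-1} for 1 ≤ k ≤ 10. Try u_k = A + B·r^k with r = q/p = (5/12)/(7/12) = 5/7. Substitution satisfies the recurrence; boundary conditions give:
  u_k = (1 − r^k) / (1 − r^N) = (1 − (5/7)^3) / (1 − (5/7)^11) = 628363309/964249309.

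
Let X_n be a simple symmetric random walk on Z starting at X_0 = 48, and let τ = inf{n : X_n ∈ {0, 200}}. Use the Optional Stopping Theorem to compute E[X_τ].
E[X_τ] = 48

X_n is a martingale and τ is a bounded-mean stopping time (indeed τ is finite a.s. with bounded expectation since the walk is in a bounded region). By the OST, E[X_τ] = E[X_0] = 48. Equivalently: E[X_τ] = 200 · P(hit 200 first) + 0 · P(hit 0 first) = 200 · (48/200) = 48.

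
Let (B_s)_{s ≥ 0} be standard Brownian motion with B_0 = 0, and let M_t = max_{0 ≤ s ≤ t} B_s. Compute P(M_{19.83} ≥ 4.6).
P(M_{19.83} ≥ 4.6) = 2·P(B_{19.83} ≥ 4.6) = 2(1 − Φ(4.6/√19.83)) ≈ 0.3016

By the reflection principle for Brownian motion, P(M_t ≥ a) = 2 · P(B_t ≥ a) for a ≥ 0. Since B_t ~ N(0, t), P(B_t ≥ 4.6) = 1 − Φ(4.6/√t) = 1 − Φ(4.6/√19.83) = 1 − Φ(1.0330). So
  P(M_{19.83} ≥ 4.6) = 2(1 − Φ(1.0330)) ≈ 0.3016.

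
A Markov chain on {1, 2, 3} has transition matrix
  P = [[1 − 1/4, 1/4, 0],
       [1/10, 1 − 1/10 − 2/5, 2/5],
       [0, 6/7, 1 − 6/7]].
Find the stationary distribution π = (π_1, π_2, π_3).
π = (3/14, 15/28, 1/4)

This is a birth-death chain on three states, which satisfies detailed balance: π_1 · P_{12} = π_2 · P_{21} and π_2 · P_{23} = π_3 · P_{32}.
From π_1 · 1/4 = π_2 · 1/10: π_2/π_1 = (1/4)/(1/10) = 5/2.
From π_2 · 2/5 = π_3 · 6/7: π_3/π_2 = (2/5)/(6/7) = 7/15.
Take π_1 proportional to 1; then unnormalized π = (1, 5/2, 7/6). Normalize by dividing by the sum 14/3:
  π = (3/14, 15/28, 1/4).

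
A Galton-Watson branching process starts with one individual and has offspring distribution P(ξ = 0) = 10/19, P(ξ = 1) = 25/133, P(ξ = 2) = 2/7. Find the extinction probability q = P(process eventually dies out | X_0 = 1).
q = 1

Mean offspring μ = 0·10/19 + 1·25/133 + 2·2/7 = 101/133 ≤ 1. For μ ≤ 1 with offspring not concentrated at 1, the Galton-Watson process goes extinct almost surely, so q = 1.
(Algebraic check: The pgf is f(s) = 10/19 + 25/133·s + 2/7·s². The extinction probability q is the smallest fixed point of f in [0, 1]. Setting s = f(s):
  2/7·s² + (25/133 − 1)·s + 10/19 = 0
  2/7·s² − (10/19 + 2/7)·s + 10/19 = 0
which factors as (s − 1)·(2/7·s − 10/19) = 0, giving roots s = 1 and s = (10/19)/(2/7) = 35/19. Since 35/19 ≥ 1, the smallest root in [0, 1] is s = 1.)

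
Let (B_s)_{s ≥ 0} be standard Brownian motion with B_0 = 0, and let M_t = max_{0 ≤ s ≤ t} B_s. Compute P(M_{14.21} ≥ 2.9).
P(M_{14.21} ≥ 2.9) = 2·P(B_{14.21} ≥ 2.9) = 2(1 − Φ(2.9/√14.21)) ≈ 0.4417

By the reflection principle for Brownian motion, P(M_t ≥ a) = 2 · P(B_t ≥ a) for a ≥ 0. Since B_t ~ N(0, t), P(B_t ≥ 2.9) = 1 − Φ(2.9/√t) = 1 − Φ(2.9/√14.21) = 1 − Φ(0.7693). So
  P(M_{14.21} ≥ 2.9) = 2(1 − Φ(0.7693)) ≈ 0.4417.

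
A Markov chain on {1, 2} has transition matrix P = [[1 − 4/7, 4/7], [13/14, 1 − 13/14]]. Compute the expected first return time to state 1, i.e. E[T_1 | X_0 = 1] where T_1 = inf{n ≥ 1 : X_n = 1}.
E[T_1 | X_0 = 1] = 1/π_1 = 21/13

For an irreducible recurrent Markov chain with stationary distribution π, E[T_i | X_0 = i] = 1/π_i (Kac's formula). Here π_1 = (13/14)/(4/7 + 13/14) = (13/14)/(3/2) = 13/21, so E[T_1 | X_0 = 1] = 1/π_1 = (4/7 + 13/14)/(13/14) = (3/2)/(13/14) = 21/13.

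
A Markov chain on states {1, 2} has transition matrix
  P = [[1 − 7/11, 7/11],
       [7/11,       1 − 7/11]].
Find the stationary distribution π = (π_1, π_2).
π_1 = 1/2, π_2 = 1/2

Solve πP = π with π_1 + π_2 = 1. From πP = π: π_1 · (1 − 7/11) + π_2 · 7/11 = π_1 ⇒ π_2 · 7/11 = π_1 · 7/11 ⇒ π_2/π_1 = (7/11)/(7/11) = 1. Together with π_1 + π_2 = 1:
  π_1 = (7/11)/(7/11 + 7/11) = (7/11)/(14/11) = 1/2,
  π_2 = (7/11)/(7/11 + 7/11) = (7/11)/(14/11) = 1/2.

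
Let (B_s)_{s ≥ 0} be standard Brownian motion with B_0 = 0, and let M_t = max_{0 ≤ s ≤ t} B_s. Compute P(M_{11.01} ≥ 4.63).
P(M_{11.01} ≥ 4.63) = 2·P(B_{11.01} ≥ 4.63) = 2(1 − Φ(4.63/√11.01)) ≈ 0.1629

By the reflection principle for Brownian motion, P(M_t ≥ a) = 2 · P(B_t ≥ a) for a ≥ 0. Since B_t ~ N(0, t), P(B_t ≥ 4.63) = 1 − Φ(4.63/√t) = 1 − Φ(4.63/√11.01) = 1 − Φ(1.3954). So
  P(M_{11.01} ≥ 4.63) = 2(1 − Φ(1.3954)) ≈ 0.1629.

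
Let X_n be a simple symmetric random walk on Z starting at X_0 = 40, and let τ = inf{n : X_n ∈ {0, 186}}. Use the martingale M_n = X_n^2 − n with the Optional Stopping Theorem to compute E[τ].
E[τ] = 5840

M_n = X_n^2 − n is a martingale (since E[X_{n+1}^2 | F_n] = X_n^2 + 1). By OST (τ has finite mean in a bounded region), E[M_τ] = E[M_0] = X_0^2 − 0 = 40^2 = 1600. Also E[M_τ] = E[X_τ^2] − E[τ]. The walk exits at 0 or 186, with P(hit 186 first) = 40/186, so E[X_τ^2] = 186^2 · 40/186 + 0 = 7440. Thus E[τ] = E[X_τ^2] − E[M_τ] = 7440 − 1600 = 5840 = 40(186 − 40) = 5840.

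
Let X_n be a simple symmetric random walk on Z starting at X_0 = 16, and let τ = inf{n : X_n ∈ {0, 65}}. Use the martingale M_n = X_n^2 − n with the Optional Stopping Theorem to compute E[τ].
E[τ] = 784

M_n = X_n^2 − n is a martingale (since E[X_{n+1}^2 | F_n] = X_n^2 + 1). By OST (τ has finite mean in a bounded region), E[M_τ] = E[M_0] = X_0^2 − 0 = 16^2 = 256. Also E[M_τ] = E[X_τ^2] − E[τ]. The walk exits at 0 or 65, with P(hit 65 first) = 16/65, so E[X_τ^2] = 65^2 · 16/65 + 0 = 1040. Thus E[τ] = E[X_τ^2] − E[M_τ] = 1040 − 256 = 784 = 16(65 − 16) = 784.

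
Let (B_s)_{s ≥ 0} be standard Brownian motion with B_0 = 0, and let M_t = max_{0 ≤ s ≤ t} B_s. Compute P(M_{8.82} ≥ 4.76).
P(M_{8.82} ≥ 4.76) = 2·P(B_{8.82} ≥ 4.76) = 2(1 − Φ(4.76/√8.82)) ≈ 0.1090

By the reflection principle for Brownian motion, P(M_t ≥ a) = 2 · P(B_t ≥ a) for a ≥ 0. Since B_t ~ N(0, t), P(B_t ≥ 4.76) = 1 − Φ(4.76/√t) = 1 − Φ(4.76/√8.82) = 1 − Φ(1.6028). So
  P(M_{8.82} ≥ 4.76) = 2(1 − Φ(1.6028)) ≈ 0.1090.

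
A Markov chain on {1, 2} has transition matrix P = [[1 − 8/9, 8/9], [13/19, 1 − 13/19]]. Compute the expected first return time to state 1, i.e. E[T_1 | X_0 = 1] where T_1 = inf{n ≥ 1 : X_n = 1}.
E[T_1 | X_0 = 1] = 1/π_1 = 269/117

For an irreducible recurrent Markov chain with stationary distribution π, E[T_i | X_0 = i] = 1/π_i (Kac's formula). Here π_1 = (13/19)/(8/9 + 13/19) = (13/19)/(269/171) = 117/269, so E[T_1 | X_0 = 1] = 1/π_1 = (8/9 + 13/19)/(13/19) = (269/171)/(13/19) = 269/117.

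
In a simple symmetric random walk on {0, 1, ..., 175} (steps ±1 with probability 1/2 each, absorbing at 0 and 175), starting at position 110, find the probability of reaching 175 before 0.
P(hit 175 before 0) = 110/175 = 22/35

Let u_k = P(hit 175 before 0 | start at k). Then u_0 = 0, u_175 = 1, and u_k = u_{k-1}/2 + u_{k+1}/2 for 1 ≤ k ≤ 174. This harmonic recurrence is solved by u_k = k/175, giving u_110 = 110/175 = 22/35.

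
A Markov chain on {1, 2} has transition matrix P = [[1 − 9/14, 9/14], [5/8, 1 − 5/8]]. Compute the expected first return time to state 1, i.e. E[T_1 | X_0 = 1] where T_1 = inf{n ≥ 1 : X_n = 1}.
E[T_1 | X_0 = 1] = 1/π_1 = 71/35

For an irreducible recurrent Markov chain with stationary distribution π, E[T_i | X_0 = i] = 1/π_i (Kac's formula). Here π_1 = (5/8)/(9/14 + 5/8) = (5/8)/(71/56) = 35/71, so E[T_1 | X_0 = 1] = 1/π_1 = (9/14 + 5/8)/(5/8) = (71/56)/(5/8) = 71/35.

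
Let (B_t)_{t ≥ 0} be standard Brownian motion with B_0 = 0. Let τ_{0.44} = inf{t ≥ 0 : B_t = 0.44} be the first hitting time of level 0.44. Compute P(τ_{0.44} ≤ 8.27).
P(τ_{0.44} ≤ 8.27) = 2(1 − Φ(0.44/√8.27)) = 2(1 − Φ(0.1530)) ≈ 0.8784

By the reflection principle for standard BM, P(τ_b ≤ t) = 2 · P(B_t ≥ b). Since B_t ~ N(0, t), P(B_t ≥ 0.44) = 1 − Φ(0.44/√t) = 1 − Φ(0.44/√8.27) = 1 − Φ(0.1530) ≈ 0.43920. Doubling: P(τ_{0.44} ≤ 8.27) ≈ 2 · 0.43920 = 0.87840 ≈ 0.8784.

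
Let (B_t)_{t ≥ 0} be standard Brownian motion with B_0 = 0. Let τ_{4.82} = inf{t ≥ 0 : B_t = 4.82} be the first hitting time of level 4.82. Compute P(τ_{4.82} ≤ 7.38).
P(τ_{4.82} ≤ 7.38) = 2(1 − Φ(4.82/√7.38)) = 2(1 − Φ(1.7743)) ≈ 0.0760

By the reflection principle for standard BM, P(τ_b ≤ t) = 2 · P(B_t ≥ b). Since B_t ~ N(0, t), P(B_t ≥ 4.82) = 1 − Φ(4.82/√t) = 1 − Φ(4.82/√7.38) = 1 − Φ(1.7743) ≈ 0.03801. Doubling: P(τ_{4.82} ≤ 7.38) ≈ 2 · 0.03801 = 0.07602 ≈ 0.0760.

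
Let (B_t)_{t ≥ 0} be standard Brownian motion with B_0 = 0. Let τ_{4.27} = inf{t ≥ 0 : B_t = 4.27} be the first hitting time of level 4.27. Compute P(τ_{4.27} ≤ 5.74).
P(τ_{4.27} ≤ 5.74) = 2(1 − Φ(4.27/√5.74)) = 2(1 − Φ(1.7823)) ≈ 0.0747

By the reflection principle for standard BM, P(τ_b ≤ t) = 2 · P(B_t ≥ b). Since B_t ~ N(0, t), P(B_t ≥ 4.27) = 1 − Φ(4.27/√t) = 1 − Φ(4.27/√5.74) = 1 − Φ(1.7823) ≈ 0.03735. Doubling: P(τ_{4.27} ≤ 5.74) ≈ 2 · 0.03735 = 0.07470 ≈ 0.0747.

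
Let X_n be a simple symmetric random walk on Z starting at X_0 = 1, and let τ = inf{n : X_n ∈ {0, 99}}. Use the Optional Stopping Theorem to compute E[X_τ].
E[X_τ] = 1

X_n is a martingale and τ is a bounded-mean stopping time (indeed τ is finite a.s. with bounded expectation since the walk is in a bounded region). By the OST, E[X_τ] = E[X_0] = 1. Equivalently: E[X_τ] = 99 · P(hit 99 first) + 0 · P(hit 0 first) = 99 · (1/99) = 1.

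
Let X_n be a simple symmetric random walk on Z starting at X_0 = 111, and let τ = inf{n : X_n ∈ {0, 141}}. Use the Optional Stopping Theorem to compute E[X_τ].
E[X_τ] = 111

X_n is a martingale and τ is a bounded-mean stopping time (indeed τ is finite a.s. with bounded expectation since the walk is in a bounded region). By the OST, E[X_τ] = E[X_0] = 111. Equivalently: E[X_τ] = 141 · P(hit 141 first) + 0 · P(hit 0 first) = 141 · (111/141) = 111.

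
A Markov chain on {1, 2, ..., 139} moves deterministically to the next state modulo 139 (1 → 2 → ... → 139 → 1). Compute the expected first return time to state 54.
E[T_54 | X_0 = 54] = 139

The chain cycles deterministically, so starting at state 54 it returns in exactly 139 steps. Equivalently, the stationary distribution is uniform π_j = 1/139 for every state j, so by Kac's formula E[T_54] = 1/π_54 = 139.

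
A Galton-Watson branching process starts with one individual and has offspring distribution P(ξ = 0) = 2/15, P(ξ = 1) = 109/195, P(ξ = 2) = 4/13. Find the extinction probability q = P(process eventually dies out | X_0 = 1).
q = 13/30

The pgf is f(s) = 2/15 + 109/195·s + 4/13·s². The extinction probability q is the smallest fixed point of f in [0, 1]. Setting s = f(s):
  4/13·s² + (109/195 − 1)·s + 2/15 = 0
  4/13·s² − (2/15 + 4/13)·s + 2/15 = 0
which factors as (s − 1)·(4/13·s − 2/15) = 0, giving roots s = 1 and s = (2/15)/(4/13) = 13/30.
Mean offspring μ = 109/195 + 2·4/13 = 229/195 > 1 (supercritical), so q < 1. The extinction probability is the smaller root: q = (2/15)/(4/13) = 13/30.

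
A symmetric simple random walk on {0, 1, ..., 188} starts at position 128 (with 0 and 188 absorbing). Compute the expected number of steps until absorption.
E[τ | X_0 = 128] = 7680

Let v_k = E[τ | X_0 = k]. Boundary: v_0 = v_188 = 0. Recurrence: v_k = 1 + (v_{k-1} + v_{k+1})/2 for 1 ≤ k ≤ 187. The particular solution to v_k − (v_{k-1} + v_{k+1})/2 = 1 is v_k = −k^2. Adding homogeneous solution A + B k and matching boundaries gives v_k = k (188 − k). Substituting k = 128: v_128 = 128 · 60 = 7680.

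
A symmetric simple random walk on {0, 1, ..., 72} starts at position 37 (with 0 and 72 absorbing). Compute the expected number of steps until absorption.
E[τ | X_0 = 37] = 1295

Let v_k = E[τ | X_0 = k]. Boundary: v_0 = v_72 = 0. Recurrence: v_k = 1 + (v_{k-1} + v_{k+1})/2 for 1 ≤ k ≤ 71. The particular solution to v_k − (v_{k-1} + v_{k+1})/2 = 1 is v_k = −k^2. Adding homogeneous solution A + B k and matching boundaries gives v_k = k (72 − k). Substituting k = 37: v_37 = 37 · 35 = 1295.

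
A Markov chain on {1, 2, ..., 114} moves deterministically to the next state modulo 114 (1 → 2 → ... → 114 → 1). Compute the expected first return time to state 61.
E[T_61 | X_0 = 61] = 114

The chain cycles deterministically, so starting at state 61 it returns in exactly 114 steps. Equivalently, the stationary distribution is uniform π_j = 1/114 for every state j, so by Kac's formula E[T_61] = 1/π_61 = 114.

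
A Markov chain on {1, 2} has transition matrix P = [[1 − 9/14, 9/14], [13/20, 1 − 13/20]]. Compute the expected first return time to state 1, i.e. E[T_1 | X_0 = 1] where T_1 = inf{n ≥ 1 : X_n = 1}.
E[T_1 | X_0 = 1] = 1/π_1 = 181/91

For an irreducible recurrent Markov chain with stationary distribution π, E[T_i | X_0 = i] = 1/π_i (Kac's formula). Here π_1 = (13/20)/(9/14 + 13/20) = (13/20)/(181/140) = 91/181, so E[T_1 | X_0 = 1] = 1/π_1 = (9/14 + 13/20)/(13/20) = (181/140)/(13/20) = 181/91.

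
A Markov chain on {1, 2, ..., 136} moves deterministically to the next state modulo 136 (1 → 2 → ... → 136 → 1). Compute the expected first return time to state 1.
E[T_1 | X_0 = 1] = 136

The chain cycles deterministically, so starting at state 1 it returns in exactly 136 steps. Equivalently, the stationary distribution is uniform π_j = 1/136 for every state j, so by Kac's formula E[T_1] = 1/π_1 = 136.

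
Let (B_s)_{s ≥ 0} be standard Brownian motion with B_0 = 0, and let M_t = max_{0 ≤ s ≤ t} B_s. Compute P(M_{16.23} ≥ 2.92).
P(M_{16.23} ≥ 2.92) = 2·P(B_{16.23} ≥ 2.92) = 2(1 − Φ(2.92/√16.23)) ≈ 0.4686

By the reflection principle for Brownian motion, P(M_t ≥ a) = 2 · P(B_t ≥ a) for a ≥ 0. Since B_t ~ N(0, t), P(B_t ≥ 2.92) = 1 − Φ(2.92/√t) = 1 − Φ(2.92/√16.23) = 1 − Φ(0.7248). So
  P(M_{16.23} ≥ 2.92) = 2(1 − Φ(0.7248)) ≈ 0.4686.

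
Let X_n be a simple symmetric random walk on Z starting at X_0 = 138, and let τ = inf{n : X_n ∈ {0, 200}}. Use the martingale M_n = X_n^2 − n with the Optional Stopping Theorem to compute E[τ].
E[τ] = 8556

M_n = X_n^2 − n is a martingale (since E[X_{n+1}^2 | F_n] = X_n^2 + 1). By OST (τ has finite mean in a bounded region), E[M_τ] = E[M_0] = X_0^2 − 0 = 138^2 = 19044. Also E[M_τ] = E[X_τ^2] − E[τ]. The walk exits at 0 or 200, with P(hit 200 first) = 138/200, so E[X_τ^2] = 200^2 · 138/200 + 0 = 27600. Thus E[τ] = E[X_τ^2] − E[M_τ] = 27600 − 19044 = 8556 = 138(200 − 138) = 8556.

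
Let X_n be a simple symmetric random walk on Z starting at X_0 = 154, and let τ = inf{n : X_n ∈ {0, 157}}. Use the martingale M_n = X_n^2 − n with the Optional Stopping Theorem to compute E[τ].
E[τ] = 462

M_n = X_n^2 − n is a martingale (since E[X_{n+1}^2 | F_n] = X_n^2 + 1). By OST (τ has finite mean in a bounded region), E[M_τ] = E[M_0] = X_0^2 − 0 = 154^2 = 23716. Also E[M_τ] = E[X_τ^2] − E[τ]. The walk exits at 0 or 157, with P(hit 157 first) = 154/157, so E[X_τ^2] = 157^2 · 154/157 + 0 = 24178. Thus E[τ] = E[X_τ^2] − E[M_τ] = 24178 − 23716 = 462 = 154(157 − 154) = 462.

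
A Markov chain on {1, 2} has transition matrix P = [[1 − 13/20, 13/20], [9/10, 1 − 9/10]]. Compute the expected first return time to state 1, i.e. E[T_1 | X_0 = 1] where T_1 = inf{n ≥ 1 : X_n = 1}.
E[T_1 | X_0 = 1] = 1/π_1 = 31/18

For an irreducible recurrent Markov chain with stationary distribution π, E[T_i | X_0 = i] = 1/π_i (Kac's formula). Here π_1 = (9/10)/(13/20 + 9/10) = (9/10)/(31/20) = 18/31, so E[T_1 | X_0 = 1] = 1/π_1 = (13/20 + 9/10)/(9/10) = (31/20)/(9/10) = 31/18.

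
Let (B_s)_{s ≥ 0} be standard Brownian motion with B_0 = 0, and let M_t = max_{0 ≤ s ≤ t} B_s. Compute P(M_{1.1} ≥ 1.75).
P(M_{1.1} ≥ 1.75) = 2·P(B_{1.1} ≥ 1.75) = 2(1 − Φ(1.75/√1.1)) ≈ 0.0952

By the reflection principle for Brownian motion, P(M_t ≥ a) = 2 · P(B_t ≥ a) for a ≥ 0. Since B_t ~ N(0, t), P(B_t ≥ 1.75) = 1 − Φ(1.75/√t) = 1 − Φ(1.75/√1.1) = 1 − Φ(1.6686). So
  P(M_{1.1} ≥ 1.75) = 2(1 − Φ(1.6686)) ≈ 0.0952.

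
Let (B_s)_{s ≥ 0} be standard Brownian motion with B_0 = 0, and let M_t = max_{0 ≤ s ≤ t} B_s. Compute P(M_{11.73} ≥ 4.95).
P(M_{11.73} ≥ 4.95) = 2·P(B_{11.73} ≥ 4.95) = 2(1 − Φ(4.95/√11.73)) ≈ 0.1484

By the reflection principle for Brownian motion, P(M_t ≥ a) = 2 · P(B_t ≥ a) for a ≥ 0. Since B_t ~ N(0, t), P(B_t ≥ 4.95) = 1 − Φ(4.95/√t) = 1 − Φ(4.95/√11.73) = 1 − Φ(1.4453). So
  P(M_{11.73} ≥ 4.95) = 2(1 − Φ(1.4453)) ≈ 0.1484.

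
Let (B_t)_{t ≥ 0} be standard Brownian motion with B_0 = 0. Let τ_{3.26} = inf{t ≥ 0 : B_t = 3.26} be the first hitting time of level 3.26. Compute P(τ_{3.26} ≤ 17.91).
P(τ_{3.26} ≤ 17.91) = 2(1 − Φ(3.26/√17.91)) = 2(1 − Φ(0.7703)) ≈ 0.4411

By the reflection principle for standard BM, P(τ_b ≤ t) = 2 · P(B_t ≥ b). Since B_t ~ N(0, t), P(B_t ≥ 3.26) = 1 − Φ(3.26/√t) = 1 − Φ(3.26/√17.91) = 1 − Φ(0.7703) ≈ 0.22056. Doubling: P(τ_{3.26} ≤ 17.91) ≈ 2 · 0.22056 = 0.44112 ≈ 0.4411.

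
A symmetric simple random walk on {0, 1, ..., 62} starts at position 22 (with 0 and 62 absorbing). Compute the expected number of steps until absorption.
E[τ | X_0 = 22] = 880

Let v_k = E[τ | X_0 = k]. Boundary: v_0 = v_62 = 0. Recurrence: v_k = 1 + (v_{k-1} + v_{k+1})/2 for 1 ≤ k ≤ 61. The particular solution to v_k − (v_{k-1} + v_{k+1})/2 = 1 is v_k = −k^2. Adding homogeneous solution A + B k and matching boundaries gives v_k = k (62 − k). Substituting k = 22: v_22 = 22 · 40 = 880.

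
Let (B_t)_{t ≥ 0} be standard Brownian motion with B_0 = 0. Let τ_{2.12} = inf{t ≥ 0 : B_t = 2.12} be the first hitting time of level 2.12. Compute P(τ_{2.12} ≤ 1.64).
P(τ_{2.12} ≤ 1.64) = 2(1 − Φ(2.12/√1.64)) = 2(1 − Φ(1.6554)) ≈ 0.0978

By the reflection principle for standard BM, P(τ_b ≤ t) = 2 · P(B_t ≥ b). Since B_t ~ N(0, t), P(B_t ≥ 2.12) = 1 − Φ(2.12/√t) = 1 − Φ(2.12/√1.64) = 1 − Φ(1.6554) ≈ 0.04892. Doubling: P(τ_{2.12} ≤ 1.64) ≈ 2 · 0.04892 = 0.09784 ≈ 0.0978.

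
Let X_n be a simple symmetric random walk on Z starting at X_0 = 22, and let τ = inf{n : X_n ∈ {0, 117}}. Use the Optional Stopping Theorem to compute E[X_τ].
E[X_τ] = 22

X_n is a martingale and τ is a bounded-mean stopping time (indeed τ is finite a.s. with bounded expectation since the walk is in a bounded region). By the OST, E[X_τ] = E[X_0] = 22. Equivalently: E[X_τ] = 117 · P(hit 117 first) + 0 · P(hit 0 first) = 117 · (22/117) = 22.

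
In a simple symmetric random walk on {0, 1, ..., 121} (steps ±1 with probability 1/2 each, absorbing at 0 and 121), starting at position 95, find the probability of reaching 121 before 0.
P(hit 121 before 0) = 95/121

Let u_k = P(hit 121 before 0 | start at k). Then u_0 = 0, u_121 = 1, and u_k = u_{k-1}/2 + u_{k+1}/2 for 1 ≤ k ≤ 120. This harmonic recurrence is solved by u_k = k/121, giving u_95 = 95/121.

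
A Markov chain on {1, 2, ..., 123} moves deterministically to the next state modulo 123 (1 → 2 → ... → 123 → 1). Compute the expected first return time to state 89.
E[T_89 | X_0 = 89] = 123

The chain cycles deterministically, so starting at state 89 it returns in exactly 123 steps. Equivalently, the stationary distribution is uniform π_j = 1/123 for every state j, so by Kac's formula E[T_89] = 1/π_89 = 123.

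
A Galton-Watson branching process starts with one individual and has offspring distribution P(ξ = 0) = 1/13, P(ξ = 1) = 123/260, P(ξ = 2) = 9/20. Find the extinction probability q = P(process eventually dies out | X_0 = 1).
q = 20/117

The pgf is f(s) = 1/13 + 123/260·s + 9/20·s². The extinction probability q is the smallest fixed point of f in [0, 1]. Setting s = f(s):
  9/20·s² + (123/260 − 1)·s + 1/13 = 0
  9/20·s² − (1/13 + 9/20)·s + 1/13 = 0
which factors as (s − 1)·(9/20·s − 1/13) = 0, giving roots s = 1 and s = (1/13)/(9/20) = 20/117.
Mean offspring μ = 123/260 + 2·9/20 = 357/260 > 1 (supercritical), so q < 1. The extinction probability is the smaller root: q = (1/13)/(9/20) = 20/117.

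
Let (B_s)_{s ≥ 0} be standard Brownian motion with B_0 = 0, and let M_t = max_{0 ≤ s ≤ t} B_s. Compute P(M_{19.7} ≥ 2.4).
P(M_{19.7} ≥ 2.4) = 2·P(B_{19.7} ≥ 2.4) = 2(1 − Φ(2.4/√19.7)) ≈ 0.5887

By the reflection principle for Brownian motion, P(M_t ≥ a) = 2 · P(B_t ≥ a) for a ≥ 0. Since B_t ~ N(0, t), P(B_t ≥ 2.4) = 1 − Φ(2.4/√t) = 1 − Φ(2.4/√19.7) = 1 − Φ(0.5407). So
  P(M_{19.7} ≥ 2.4) = 2(1 − Φ(0.5407)) ≈ 0.5887.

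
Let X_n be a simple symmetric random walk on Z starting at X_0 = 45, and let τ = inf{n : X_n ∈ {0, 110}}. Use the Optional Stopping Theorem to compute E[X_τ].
E[X_τ] = 45

X_n is a martingale and τ is a bounded-mean stopping time (indeed τ is finite a.s. with bounded expectation since the walk is in a bounded region). By the OST, E[X_τ] = E[X_0] = 45. Equivalently: E[X_τ] = 110 · P(hit 110 first) + 0 · P(hit 0 first) = 110 · (45/110) = 45.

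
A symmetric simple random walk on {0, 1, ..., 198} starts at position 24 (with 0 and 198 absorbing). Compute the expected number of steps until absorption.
E[τ | X_0 = 24] = 4176

Let v_k = E[τ | X_0 = k]. Boundary: v_0 = v_198 = 0. Recurrence: v_k = 1 + (v_{k-1} + v_{k+1})/2 for 1 ≤ k ≤ 197. The particular solution to v_k − (v_{k-1} + v_{k+1})/2 = 1 is v_k = −k^2. Adding homogeneous solution A + B k and matching boundaries gives v_k = k (198 − k). Substituting k = 24: v_24 = 24 · 174 = 4176.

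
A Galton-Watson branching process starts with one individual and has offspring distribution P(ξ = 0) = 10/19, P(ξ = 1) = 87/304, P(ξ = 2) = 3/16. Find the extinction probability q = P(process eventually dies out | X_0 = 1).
q = 1

Mean offspring μ = 0·10/19 + 1·87/304 + 2·3/16 = 201/304 ≤ 1. For μ ≤ 1 with offspring not concentrated at 1, the Galton-Watson process goes extinct almost surely, so q = 1.
(Algebraic check: The pgf is f(s) = 10/19 + 87/304·s + 3/16·s². The extinction probability q is the smallest fixed point of f in [0, 1]. Setting s = f(s):
  3/16·s² + (87/304 − 1)·s + 10/19 = 0
  3/16·s² − (10/19 + 3/16)·s + 10/19 = 0
which factors as (s − 1)·(3/16·s − 10/19) = 0, giving roots s = 1 and s = (10/19)/(3/16) = 160/57. Since 160/57 ≥ 1, the smallest root in [0, 1] is s = 1.)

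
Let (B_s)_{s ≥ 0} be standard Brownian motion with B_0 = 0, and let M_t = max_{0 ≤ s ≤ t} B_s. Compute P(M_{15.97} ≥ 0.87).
P(M_{15.97} ≥ 0.87) = 2·P(B_{15.97} ≥ 0.87) = 2(1 − Φ(0.87/√15.97)) ≈ 0.8277

By the reflection principle for Brownian motion, P(M_t ≥ a) = 2 · P(B_t ≥ a) for a ≥ 0. Since B_t ~ N(0, t), P(B_t ≥ 0.87) = 1 − Φ(0.87/√t) = 1 − Φ(0.87/√15.97) = 1 − Φ(0.2177). So
  P(M_{15.97} ≥ 0.87) = 2(1 − Φ(0.2177)) ≈ 0.8277.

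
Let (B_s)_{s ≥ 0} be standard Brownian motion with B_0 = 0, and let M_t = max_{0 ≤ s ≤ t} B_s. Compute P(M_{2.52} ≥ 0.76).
P(M_{2.52} ≥ 0.76) = 2·P(B_{2.52} ≥ 0.76) = 2(1 − Φ(0.76/√2.52)) ≈ 0.6321

By the reflection principle for Brownian motion, P(M_t ≥ a) = 2 · P(B_t ≥ a) for a ≥ 0. Since B_t ~ N(0, t), P(B_t ≥ 0.76) = 1 − Φ(0.76/√t) = 1 − Φ(0.76/√2.52) = 1 − Φ(0.4788). So
  P(M_{2.52} ≥ 0.76) = 2(1 − Φ(0.4788)) ≈ 0.6321.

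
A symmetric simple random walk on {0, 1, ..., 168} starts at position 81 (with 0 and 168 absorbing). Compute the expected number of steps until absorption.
E[τ | X_0 = 81] = 7047

Let v_k = E[τ | X_0 = k]. Boundary: v_0 = v_168 = 0. Recurrence: v_k = 1 + (v_{k-1} + v_{k+1})/2 for 1 ≤ k ≤ 167. The particular solution to v_k − (v_{k-1} + v_{k+1})/2 = 1 is v_k = −k^2. Adding homogeneous solution A + B k and matching boundaries gives v_k = k (168 − k). Substituting k = 81: v_81 = 81 · 87 = 7047.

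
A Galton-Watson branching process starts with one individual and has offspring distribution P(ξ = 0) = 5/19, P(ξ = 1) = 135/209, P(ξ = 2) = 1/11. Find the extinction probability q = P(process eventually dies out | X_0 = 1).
q = 1

Mean offspring μ = 0·5/19 + 1·135/209 + 2·1/11 = 173/209 ≤ 1. For μ ≤ 1 with offspring not concentrated at 1, the Galton-Watson process goes extinct almost surely, so q = 1.
(Algebraic check: The pgf is f(s) = 5/19 + 135/209·s + 1/11·s². The extinction probability q is the smallest fixed point of f in [0, 1]. Setting s = f(s):
  1/11·s² + (135/209 − 1)·s + 5/19 = 0
  1/11·s² − (5/19 + 1/11)·s + 5/19 = 0
which factors as (s − 1)·(1/11·s − 5/19) = 0, giving roots s = 1 and s = (5/19)/(1/11) = 55/19. Since 55/19 ≥ 1, the smallest root in [0, 1] is s = 1.)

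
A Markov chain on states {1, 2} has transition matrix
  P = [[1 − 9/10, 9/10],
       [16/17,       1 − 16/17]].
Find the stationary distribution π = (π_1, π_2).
π_1 = 160/313, π_2 = 153/313

Solve πP = π with π_1 + π_2 = 1. From πP = π: π_1 · (1 − 9/10) + π_2 · 16/17 = π_1 ⇒ π_2 · 16/17 = π_1 · 9/10 ⇒ π_2/π_1 = (9/10)/(16/17) = 153/160. Together with π_1 + π_2 = 1:
  π_1 = (16/17)/(9/10 + 16/17) = (16/17)/(313/170) = 160/313,
  π_2 = (9/10)/(9/10 + 16/17) = (9/10)/(313/170) = 153/313.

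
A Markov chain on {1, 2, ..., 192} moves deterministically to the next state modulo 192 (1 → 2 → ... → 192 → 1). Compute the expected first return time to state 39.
E[T_39 | X_0 = 39] = 192

The chain cycles deterministically, so starting at state 39 it returns in exactly 192 steps. Equivalently, the stationary distribution is uniform π_j = 1/192 for every state j, so by Kac's formula E[T_39] = 1/π_39 = 192.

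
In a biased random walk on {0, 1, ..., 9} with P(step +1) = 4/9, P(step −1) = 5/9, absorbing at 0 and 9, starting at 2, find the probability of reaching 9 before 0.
P(hit 9 before 0) = (1 − (5/4)^2) / (1 − (5/4)^9) = 147456/1690981

Let u_k denote P(reach 9 before 0 | start at k). Boundary: u_0 = 0, u_9 = 1. Recurrence: u_k = 4/9·u_{k+1} + 5/9·u_{k-1} for 1 ≤ k ≤ 8. Try u_k = A + B·r^k with r = q/p = (5/9)/(4/9) = 5/4. Substitution satisfies the recurrence; boundary conditions give:
  u_k = (1 − r^k) / (1 − r^N) = (1 − (5/4)^2) / (1 − (5/4)^9) = 147456/1690981.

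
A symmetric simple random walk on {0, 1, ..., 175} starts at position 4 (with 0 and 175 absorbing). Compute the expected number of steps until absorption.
E[τ | X_0 = 4] = 684

Let v_k = E[τ | X_0 = k]. Boundary: v_0 = v_175 = 0. Recurrence: v_k = 1 + (v_{k-1} + v_{k+1})/2 for 1 ≤ k ≤ 174. The particular solution to v_k − (v_{k-1} + v_{k+1})/2 = 1 is v_k = −k^2. Adding homogeneous solution A + B k and matching boundaries gives v_k = k (175 − k). Substituting k = 4: v_4 = 4 · 171 = 684.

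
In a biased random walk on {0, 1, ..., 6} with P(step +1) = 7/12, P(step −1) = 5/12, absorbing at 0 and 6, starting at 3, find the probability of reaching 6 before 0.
P(hit 6 before 0) = (1 − (5/7)^3) / (1 − (5/7)^6) = 343/468

Let u_k denote P(reach 6 before 0 | start at k). Boundary: u_0 = 0, u_6 = 1. Recurrence: u_k = 7/12·u_{k+1} + 5/12·u_{k-1} for 1 ≤ k ≤ 5. Try u_k = A + B·r^k with r = q/p = (5/12)/(7/12) = 5/7. Substitution satisfies the recurrence; boundary conditions give:
  u_k = (1 − r^k) / (1 − r^N) = (1 − (5/7)^3) / (1 − (5/7)^6) = 343/468.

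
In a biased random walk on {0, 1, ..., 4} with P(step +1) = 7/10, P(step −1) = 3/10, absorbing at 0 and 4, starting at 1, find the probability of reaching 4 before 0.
P(hit 4 before 0) = (1 − (3/7)^1) / (1 − (3/7)^4) = 343/580

Let u_k denote P(reach 4 before 0 | start at k). Boundary: u_0 = 0, u_4 = 1. Recurrence: u_k = 7/10·u_{k+1} + 3/10·u_{k-1} for 1 ≤ k ≤ 3. Try u_k = A + B·r^k with r = q/p = (3/10)/(7/10) = 3/7. Substitution satisfies the recurrence; boundary conditions give:
  u_k = (1 − r^k) / (1 − r^N) = (1 − (3/7)^1) / (1 − (3/7)^4) = 343/580.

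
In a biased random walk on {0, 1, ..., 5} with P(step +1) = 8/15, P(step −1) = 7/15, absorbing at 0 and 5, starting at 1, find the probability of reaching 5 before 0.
P(hit 5 before 0) = (1 − (7/8)^1) / (1 − (7/8)^5) = 4096/15961

Let u_k denote P(reach 5 before 0 | start at k). Boundary: u_0 = 0, u_5 = 1. Recurrence: u_k = 8/15·u_{k+1} + 7/15·u_{k-1} for 1 ≤ k ≤ 4. Try u_k = A + B·r^k with r = q/p = (7/15)/(8/15) = 7/8. Substitution satisfies the recurrence; boundary conditions give:
  u_k = (1 − r^k) / (1 − r^N) = (1 − (7/8)^1) / (1 − (7/8)^5) = 4096/15961.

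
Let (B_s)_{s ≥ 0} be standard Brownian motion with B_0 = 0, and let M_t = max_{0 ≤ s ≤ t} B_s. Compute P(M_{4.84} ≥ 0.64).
P(M_{4.84} ≥ 0.64) = 2·P(B_{4.84} ≥ 0.64) = 2(1 − Φ(0.64/√4.84)) ≈ 0.7711

By the reflection principle for Brownian motion, P(M_t ≥ a) = 2 · P(B_t ≥ a) for a ≥ 0. Since B_t ~ N(0, t), P(B_t ≥ 0.64) = 1 − Φ(0.64/√t) = 1 − Φ(0.64/√4.84) = 1 − Φ(0.2909). So
  P(M_{4.84} ≥ 0.64) = 2(1 − Φ(0.2909)) ≈ 0.7711.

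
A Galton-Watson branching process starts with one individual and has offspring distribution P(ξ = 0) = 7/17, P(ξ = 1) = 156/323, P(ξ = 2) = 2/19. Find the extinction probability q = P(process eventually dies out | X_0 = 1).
q = 1

Mean offspring μ = 0·7/17 + 1·156/323 + 2·2/19 = 224/323 ≤ 1. For μ ≤ 1 with offspring not concentrated at 1, the Galton-Watson process goes extinct almost surely, so q = 1.
(Algebraic check: The pgf is f(s) = 7/17 + 156/323·s + 2/19·s². The extinction probability q is the smallest fixed point of f in [0, 1]. Setting s = f(s):
  2/19·s² + (156/323 − 1)·s + 7/17 = 0
  2/19·s² − (7/17 + 2/19)·s + 7/17 = 0
which factors as (s − 1)·(2/19·s − 7/17) = 0, giving roots s = 1 and s = (7/17)/(2/19) = 133/34. Since 133/34 ≥ 1, the smallest root in [0, 1] is s = 1.)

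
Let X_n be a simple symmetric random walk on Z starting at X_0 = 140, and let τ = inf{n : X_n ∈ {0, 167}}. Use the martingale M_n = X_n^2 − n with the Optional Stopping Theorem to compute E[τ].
E[τ] = 3780

M_n = X_n^2 − n is a martingale (since E[X_{n+1}^2 | F_n] = X_n^2 + 1). By OST (τ has finite mean in a bounded region), E[M_τ] = E[M_0] = X_0^2 − 0 = 140^2 = 19600. Also E[M_τ] = E[X_τ^2] − E[τ]. The walk exits at 0 or 167, with P(hit 167 first) = 140/167, so E[X_τ^2] = 167^2 · 140/167 + 0 = 23380. Thus E[τ] = E[X_τ^2] − E[M_τ] = 23380 − 19600 = 3780 = 140(167 − 140) = 3780.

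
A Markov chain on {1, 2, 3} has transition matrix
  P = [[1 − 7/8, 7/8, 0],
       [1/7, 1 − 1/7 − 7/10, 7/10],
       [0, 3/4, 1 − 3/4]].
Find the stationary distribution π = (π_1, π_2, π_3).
π = (120/1541, 735/1541, 686/1541)

This is a birth-death chain on three states, which satisfies detailed balance: π_1 · P_{12} = π_2 · P_{21} and π_2 · P_{23} = π_3 · P_{32}.
From π_1 · 7/8 = π_2 · 1/7: π_2/π_1 = (7/8)/(1/7) = 49/8.
From π_2 · 7/10 = π_3 · 3/4: π_3/π_2 = (7/10)/(3/4) = 14/15.
Take π_1 proportional to 1; then unnormalized π = (1, 49/8, 343/60). Normalize by dividing by the sum 1541/120:
  π = (120/1541, 735/1541, 686/1541).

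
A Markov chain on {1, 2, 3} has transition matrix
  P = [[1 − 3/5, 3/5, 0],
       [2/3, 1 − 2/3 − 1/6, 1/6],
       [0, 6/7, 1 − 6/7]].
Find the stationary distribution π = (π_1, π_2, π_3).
π = (40/83, 36/83, 7/83)

This is a birth-death chain on three states, which satisfies detailed balance: π_1 · P_{12} = π_2 · P_{21} and π_2 · P_{23} = π_3 · P_{32}.
From π_1 · 3/5 = π_2 · 2/3: π_2/π_1 = (3/5)/(2/3) = 9/10.
From π_2 · 1/6 = π_3 · 6/7: π_3/π_2 = (1/6)/(6/7) = 7/36.
Take π_1 proportional to 1; then unnormalized π = (1, 9/10, 7/40). Normalize by dividing by the sum 83/40:
  π = (40/83, 36/83, 7/83).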